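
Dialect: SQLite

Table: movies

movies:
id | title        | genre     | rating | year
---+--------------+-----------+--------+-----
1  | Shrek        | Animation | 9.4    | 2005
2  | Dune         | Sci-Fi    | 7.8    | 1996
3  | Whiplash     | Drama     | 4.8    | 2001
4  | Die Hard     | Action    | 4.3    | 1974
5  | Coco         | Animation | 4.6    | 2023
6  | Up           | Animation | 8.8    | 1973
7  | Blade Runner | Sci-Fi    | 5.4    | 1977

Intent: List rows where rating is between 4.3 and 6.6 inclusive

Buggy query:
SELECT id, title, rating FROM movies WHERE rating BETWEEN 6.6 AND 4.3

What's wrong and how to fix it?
Bug: BETWEEN expects the lower bound first; with 6.6 AND 4.3 the range is empty

Fix: Swap the bounds so the smaller value comes first

Corrected query:
SELECT id, title, rating FROM movies WHERE rating BETWEEN 4.3 AND 6.6

Result:
id | title        | rating
---+--------------+-------
3  | Whiplash     | 4.8   
4  | Die Hard     | 4.3   
5  | Coco         | 4.6   
7  | Blade Runner | 5.4   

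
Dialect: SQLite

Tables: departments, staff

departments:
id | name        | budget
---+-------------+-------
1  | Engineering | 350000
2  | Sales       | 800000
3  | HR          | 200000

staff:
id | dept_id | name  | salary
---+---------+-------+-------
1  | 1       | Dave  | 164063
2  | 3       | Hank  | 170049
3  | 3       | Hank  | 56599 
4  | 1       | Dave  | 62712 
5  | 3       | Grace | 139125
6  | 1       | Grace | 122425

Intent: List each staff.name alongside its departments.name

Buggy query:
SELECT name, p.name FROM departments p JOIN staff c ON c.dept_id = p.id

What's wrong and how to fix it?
Bug: 'name' exists in both joined tables, so the database can't tell which one is meant

Fix: Prefix ambiguous columns with the table alias

Corrected query:
SELECT c.name, p.name FROM departments p JOIN staff c ON c.dept_id = p.id

Result:
name  | name       
------+------------
Dave  | Engineering
Hank  | HR         
Hank  | HR         
Dave  | Engineering
Grace | HR         
Grace | Engineering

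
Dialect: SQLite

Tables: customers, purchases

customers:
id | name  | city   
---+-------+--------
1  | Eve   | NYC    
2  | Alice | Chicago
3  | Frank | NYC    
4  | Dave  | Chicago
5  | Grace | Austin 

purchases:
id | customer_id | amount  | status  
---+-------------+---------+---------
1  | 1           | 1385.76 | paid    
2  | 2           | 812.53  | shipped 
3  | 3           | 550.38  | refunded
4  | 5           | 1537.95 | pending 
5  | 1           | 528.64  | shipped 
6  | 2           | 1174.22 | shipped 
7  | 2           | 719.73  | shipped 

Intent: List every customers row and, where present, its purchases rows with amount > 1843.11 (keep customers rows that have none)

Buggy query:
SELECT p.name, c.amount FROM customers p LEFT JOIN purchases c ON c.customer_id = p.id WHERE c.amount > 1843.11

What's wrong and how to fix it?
Bug: A WHERE condition on the right-hand table after LEFT JOIN drops unmatched parents

Fix: Put 'c.amount > 1843.11' in the JOIN's ON clause instead of WHERE

Corrected query:
SELECT p.name, c.amount FROM customers p LEFT JOIN purchases c ON c.customer_id = p.id AND c.amount > 1843.11

Result:
name  | amount
------+-------
Eve   | NULL  
Alice | NULL  
Frank | NULL  
Dave  | NULL  
Grace | NULL  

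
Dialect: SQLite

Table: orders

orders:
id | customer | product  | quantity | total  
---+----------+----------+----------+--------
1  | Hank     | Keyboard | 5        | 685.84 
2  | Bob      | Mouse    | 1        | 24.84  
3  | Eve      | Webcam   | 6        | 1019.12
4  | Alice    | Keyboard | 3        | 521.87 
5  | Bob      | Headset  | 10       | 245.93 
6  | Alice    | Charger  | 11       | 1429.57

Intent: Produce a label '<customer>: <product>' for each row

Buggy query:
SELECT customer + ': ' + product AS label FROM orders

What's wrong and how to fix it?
Bug: '+' is numeric addition; on text columns SQLite converts them to 0 instead of concatenating

Fix: Replace + with || to concatenate text

Corrected query:
SELECT customer || ': ' || product AS label FROM orders

Result:
label          
---------------
Hank: Keyboard 
Bob: Mouse     
Eve: Webcam    
Alice: Keyboard
Bob: Headset   
Alice: Charger 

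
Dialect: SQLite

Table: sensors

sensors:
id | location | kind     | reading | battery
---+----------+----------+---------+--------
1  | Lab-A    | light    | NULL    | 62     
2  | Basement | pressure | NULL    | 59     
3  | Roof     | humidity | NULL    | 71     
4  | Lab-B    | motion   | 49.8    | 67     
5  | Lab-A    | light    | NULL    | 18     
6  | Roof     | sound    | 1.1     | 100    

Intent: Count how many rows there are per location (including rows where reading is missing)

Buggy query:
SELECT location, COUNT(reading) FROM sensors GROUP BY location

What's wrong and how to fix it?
Bug: COUNT(column) counts non-NULL values only; rows with NULL reading aren't counted

Fix: Use COUNT(*) to count all rows regardless of NULL

Corrected query:
SELECT location, COUNT(*) FROM sensors GROUP BY location

Result:
location | COUNT(*)
---------+---------
Basement | 1       
Lab-A    | 2       
Lab-B    | 1       
Roof     | 2       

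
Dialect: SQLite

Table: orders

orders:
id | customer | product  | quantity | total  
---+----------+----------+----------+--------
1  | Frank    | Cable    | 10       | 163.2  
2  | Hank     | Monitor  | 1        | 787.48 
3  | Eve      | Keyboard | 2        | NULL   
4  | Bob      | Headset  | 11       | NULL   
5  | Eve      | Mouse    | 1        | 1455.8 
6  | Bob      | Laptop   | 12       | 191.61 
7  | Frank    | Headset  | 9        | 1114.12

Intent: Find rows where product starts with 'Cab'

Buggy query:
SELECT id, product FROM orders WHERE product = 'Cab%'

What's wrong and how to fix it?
Bug: '=' compares the literal string including the % character; pattern matching needs LIKE

Fix: Replace '=' with LIKE so 'Cab%' is treated as a pattern

Corrected query:
SELECT id, product FROM orders WHERE product LIKE 'Cab%'

Result:
id | product
---+--------
1  | Cable  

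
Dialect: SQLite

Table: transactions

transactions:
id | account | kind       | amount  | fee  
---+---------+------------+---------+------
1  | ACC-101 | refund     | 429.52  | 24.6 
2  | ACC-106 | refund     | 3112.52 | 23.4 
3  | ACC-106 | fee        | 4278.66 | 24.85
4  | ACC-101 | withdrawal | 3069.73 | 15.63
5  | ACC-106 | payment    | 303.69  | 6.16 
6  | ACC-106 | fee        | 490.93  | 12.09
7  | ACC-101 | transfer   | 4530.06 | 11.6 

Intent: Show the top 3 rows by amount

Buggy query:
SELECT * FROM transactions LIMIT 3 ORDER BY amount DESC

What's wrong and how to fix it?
Bug: LIMIT must come after ORDER BY

Fix: Swap the clauses: ORDER BY first, then LIMIT

Corrected query:
SELECT * FROM transactions ORDER BY amount DESC LIMIT 3

Result:
id | account | kind     | amount  | fee  
---+---------+----------+---------+------
7  | ACC-101 | transfer | 4530.06 | 11.6 
3  | ACC-106 | fee      | 4278.66 | 24.85
2  | ACC-106 | refund   | 3112.52 | 23.4 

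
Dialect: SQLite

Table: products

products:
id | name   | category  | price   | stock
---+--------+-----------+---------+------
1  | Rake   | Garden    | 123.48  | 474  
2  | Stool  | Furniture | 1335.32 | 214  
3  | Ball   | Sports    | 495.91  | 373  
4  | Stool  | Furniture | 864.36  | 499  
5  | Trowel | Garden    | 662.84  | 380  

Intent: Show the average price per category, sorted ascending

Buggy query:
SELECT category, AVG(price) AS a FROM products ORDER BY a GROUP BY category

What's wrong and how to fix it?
Bug: GROUP BY must precede ORDER BY

Fix: Move ORDER BY to the end, after GROUP BY

Corrected query:
SELECT category, AVG(price) AS a FROM products GROUP BY category ORDER BY a

Result:
category  | a      
----------+--------
Garden    | 393.16 
Sports    | 495.91 
Furniture | 1099.84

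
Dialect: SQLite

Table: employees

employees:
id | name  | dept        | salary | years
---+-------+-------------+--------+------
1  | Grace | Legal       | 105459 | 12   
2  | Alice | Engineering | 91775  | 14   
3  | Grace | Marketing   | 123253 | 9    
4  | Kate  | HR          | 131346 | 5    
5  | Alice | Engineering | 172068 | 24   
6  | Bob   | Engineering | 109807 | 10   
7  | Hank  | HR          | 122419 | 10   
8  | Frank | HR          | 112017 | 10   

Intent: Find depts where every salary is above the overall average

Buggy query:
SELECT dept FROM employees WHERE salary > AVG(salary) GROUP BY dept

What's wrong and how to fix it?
Bug: AVG() is an aggregate; it can't sit directly in WHERE

Fix: Compute the overall average in a scalar subquery and compare each group's MIN against it in HAVING

Corrected query:
SELECT dept FROM employees GROUP BY dept HAVING MIN(salary) > (SELECT AVG(salary) FROM employees)

Result:
dept     
---------
Marketing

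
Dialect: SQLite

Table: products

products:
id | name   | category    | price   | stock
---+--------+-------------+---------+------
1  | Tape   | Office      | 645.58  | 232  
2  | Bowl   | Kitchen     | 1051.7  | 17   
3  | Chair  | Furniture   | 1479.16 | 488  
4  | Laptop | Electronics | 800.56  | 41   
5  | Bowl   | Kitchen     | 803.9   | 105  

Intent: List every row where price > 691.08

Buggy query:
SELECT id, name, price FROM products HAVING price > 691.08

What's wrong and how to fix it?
Bug: HAVING filters the output of aggregation, but this query has no GROUP BY and no aggregate functions, so SQLite rejects it (HAVING clause on a non-aggregate query); the condition here is per row

Fix: Use WHERE for row-level filtering

Corrected query:
SELECT id, name, price FROM products WHERE price > 691.08

Result:
id | name   | price  
---+--------+--------
2  | Bowl   | 1051.7 
3  | Chair  | 1479.16
4  | Laptop | 800.56 
5  | Bowl   | 803.9  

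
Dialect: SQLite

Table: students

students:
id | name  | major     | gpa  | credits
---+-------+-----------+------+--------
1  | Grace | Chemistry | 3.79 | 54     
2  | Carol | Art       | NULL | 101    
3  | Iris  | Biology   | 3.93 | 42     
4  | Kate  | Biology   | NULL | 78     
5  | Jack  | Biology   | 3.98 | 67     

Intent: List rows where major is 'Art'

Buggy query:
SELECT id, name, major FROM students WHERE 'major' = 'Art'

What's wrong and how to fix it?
Bug: Single quotes denote string literals in SQL; the column name is being compared as a constant string

Fix: Reference the column as major without single quotes

Corrected query:
SELECT id, name, major FROM students WHERE major = 'Art'

Result:
id | name  | major
---+-------+------
2  | Carol | Art  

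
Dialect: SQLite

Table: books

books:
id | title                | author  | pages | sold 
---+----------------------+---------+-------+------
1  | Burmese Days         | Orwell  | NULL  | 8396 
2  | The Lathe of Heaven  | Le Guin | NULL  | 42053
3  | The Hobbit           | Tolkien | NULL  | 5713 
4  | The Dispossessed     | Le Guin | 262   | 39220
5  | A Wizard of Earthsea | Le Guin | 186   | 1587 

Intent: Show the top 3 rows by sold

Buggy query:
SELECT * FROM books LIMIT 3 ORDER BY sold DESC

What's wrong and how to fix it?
Bug: LIMIT must come after ORDER BY

Fix: Swap the clauses: ORDER BY first, then LIMIT

Corrected query:
SELECT * FROM books ORDER BY sold DESC LIMIT 3

Result:
id | title               | author  | pages | sold 
---+---------------------+---------+-------+------
2  | The Lathe of Heaven | Le Guin | NULL  | 42053
4  | The Dispossessed    | Le Guin | 262   | 39220
1  | Burmese Days        | Orwell  | NULL  | 8396 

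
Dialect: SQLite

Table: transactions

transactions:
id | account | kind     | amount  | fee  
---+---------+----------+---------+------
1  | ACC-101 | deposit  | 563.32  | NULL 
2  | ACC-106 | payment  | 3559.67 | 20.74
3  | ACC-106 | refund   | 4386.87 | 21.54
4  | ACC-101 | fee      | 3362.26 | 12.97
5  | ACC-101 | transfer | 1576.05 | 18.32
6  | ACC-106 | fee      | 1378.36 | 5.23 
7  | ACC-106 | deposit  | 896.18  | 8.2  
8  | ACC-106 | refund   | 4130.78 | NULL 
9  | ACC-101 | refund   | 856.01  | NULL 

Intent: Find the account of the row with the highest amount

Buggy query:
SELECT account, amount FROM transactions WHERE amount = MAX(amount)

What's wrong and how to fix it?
Bug: MAX(amount) is an aggregate and cannot be used directly in WHERE

Fix: Wrap MAX in a scalar subquery so WHERE compares against a single value

Corrected query:
SELECT account, amount FROM transactions WHERE amount = (SELECT MAX(amount) FROM transactions)

Result:
account | amount 
--------+--------
ACC-106 | 4386.87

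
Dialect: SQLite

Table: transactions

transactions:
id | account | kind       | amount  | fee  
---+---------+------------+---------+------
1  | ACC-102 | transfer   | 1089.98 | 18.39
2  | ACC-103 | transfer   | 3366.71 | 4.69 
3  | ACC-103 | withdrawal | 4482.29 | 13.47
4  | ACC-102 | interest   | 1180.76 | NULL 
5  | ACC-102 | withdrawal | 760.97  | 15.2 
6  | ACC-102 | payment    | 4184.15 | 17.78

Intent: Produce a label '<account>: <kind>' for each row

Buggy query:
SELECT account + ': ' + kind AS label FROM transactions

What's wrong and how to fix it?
Bug: '+' is numeric addition; on text columns SQLite converts them to 0 instead of concatenating

Fix: Use the || operator for string concatenation

Corrected query:
SELECT account || ': ' || kind AS label FROM transactions

Result:
label              
-------------------
ACC-102: transfer  
ACC-103: transfer  
ACC-103: withdrawal
ACC-102: interest  
ACC-102: withdrawal
ACC-102: payment   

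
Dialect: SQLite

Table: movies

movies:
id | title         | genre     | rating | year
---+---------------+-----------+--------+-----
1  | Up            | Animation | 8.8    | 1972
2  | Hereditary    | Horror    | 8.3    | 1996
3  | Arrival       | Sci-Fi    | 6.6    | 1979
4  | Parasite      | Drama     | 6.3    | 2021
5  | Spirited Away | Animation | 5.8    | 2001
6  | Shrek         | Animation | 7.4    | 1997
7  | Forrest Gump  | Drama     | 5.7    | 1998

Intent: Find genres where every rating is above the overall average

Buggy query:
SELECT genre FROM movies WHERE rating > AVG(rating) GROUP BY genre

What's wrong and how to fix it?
Bug: WHERE evaluates per row before aggregation, so AVG() is unavailable

Fix: Compute the overall average in a scalar subquery and compare each group's MIN against it in HAVING

Corrected query:
SELECT genre FROM movies GROUP BY genre HAVING MIN(rating) > (SELECT AVG(rating) FROM movies)

Result:
genre 
------
Horror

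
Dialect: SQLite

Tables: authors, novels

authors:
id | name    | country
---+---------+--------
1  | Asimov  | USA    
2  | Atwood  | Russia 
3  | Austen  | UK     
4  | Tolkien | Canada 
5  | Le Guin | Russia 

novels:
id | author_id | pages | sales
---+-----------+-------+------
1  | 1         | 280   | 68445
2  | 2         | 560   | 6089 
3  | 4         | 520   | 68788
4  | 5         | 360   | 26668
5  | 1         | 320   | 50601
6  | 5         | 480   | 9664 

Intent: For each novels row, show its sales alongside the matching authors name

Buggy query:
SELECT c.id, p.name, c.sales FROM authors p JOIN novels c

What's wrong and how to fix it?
Bug: Missing join condition: each novels row is matched to all authors rows instead of just its own

Fix: Add ON c.author_id = p.id to the JOIN

Corrected query:
SELECT c.id, p.name, c.sales FROM authors p JOIN novels c ON c.author_id = p.id

Result:
id | name    | sales
---+---------+------
1  | Asimov  | 68445
2  | Atwood  | 6089 
3  | Tolkien | 68788
4  | Le Guin | 26668
5  | Asimov  | 50601
6  | Le Guin | 9664 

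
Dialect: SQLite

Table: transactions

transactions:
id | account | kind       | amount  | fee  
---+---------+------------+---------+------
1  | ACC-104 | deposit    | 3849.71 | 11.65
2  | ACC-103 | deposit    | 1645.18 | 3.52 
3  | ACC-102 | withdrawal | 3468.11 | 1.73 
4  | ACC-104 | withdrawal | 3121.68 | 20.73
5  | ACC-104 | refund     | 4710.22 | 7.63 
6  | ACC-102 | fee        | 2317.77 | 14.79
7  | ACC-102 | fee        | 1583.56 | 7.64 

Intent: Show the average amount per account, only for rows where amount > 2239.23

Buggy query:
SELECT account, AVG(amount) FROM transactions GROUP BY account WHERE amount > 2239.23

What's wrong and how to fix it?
Bug: WHERE cannot follow GROUP BY

Fix: Move the WHERE clause before GROUP BY

Corrected query:
SELECT account, AVG(amount) FROM transactions WHERE amount > 2239.23 GROUP BY account

Result:
account | AVG(amount)
--------+------------
ACC-102 | 2892.94    
ACC-104 | 3893.87    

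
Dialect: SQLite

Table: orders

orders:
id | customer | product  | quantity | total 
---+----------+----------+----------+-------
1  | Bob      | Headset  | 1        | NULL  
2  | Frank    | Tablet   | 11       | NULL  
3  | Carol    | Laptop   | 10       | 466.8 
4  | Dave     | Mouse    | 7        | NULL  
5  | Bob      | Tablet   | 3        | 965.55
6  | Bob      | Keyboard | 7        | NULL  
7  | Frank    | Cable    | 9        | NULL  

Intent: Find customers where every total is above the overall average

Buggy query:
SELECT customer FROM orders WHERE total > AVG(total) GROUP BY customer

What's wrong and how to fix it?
Bug: WHERE evaluates per row before aggregation, so AVG() is unavailable

Fix: Use a subquery for AVG and a HAVING MIN(...) filter so the condition holds for every row in the group

Corrected query:
SELECT customer FROM orders GROUP BY customer HAVING MIN(total) > (SELECT AVG(total) FROM orders)

Result:
customer
--------
Bob     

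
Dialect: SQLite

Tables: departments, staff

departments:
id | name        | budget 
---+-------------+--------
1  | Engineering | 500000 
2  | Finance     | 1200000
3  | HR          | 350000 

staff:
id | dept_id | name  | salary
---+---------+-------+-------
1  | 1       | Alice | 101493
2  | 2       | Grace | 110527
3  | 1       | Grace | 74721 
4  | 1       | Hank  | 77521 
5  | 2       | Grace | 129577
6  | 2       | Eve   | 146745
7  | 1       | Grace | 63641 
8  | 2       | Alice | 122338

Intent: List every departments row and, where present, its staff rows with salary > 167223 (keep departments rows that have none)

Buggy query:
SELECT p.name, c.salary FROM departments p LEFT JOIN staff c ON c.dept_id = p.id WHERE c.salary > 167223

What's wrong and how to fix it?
Bug: A WHERE condition on the right-hand table after LEFT JOIN drops unmatched parents

Fix: Put 'c.salary > 167223' in the JOIN's ON clause instead of WHERE

Corrected query:
SELECT p.name, c.salary FROM departments p LEFT JOIN staff c ON c.dept_id = p.id AND c.salary > 167223

Result:
name        | salary
------------+-------
Engineering | NULL  
Finance     | NULL  
HR          | NULL  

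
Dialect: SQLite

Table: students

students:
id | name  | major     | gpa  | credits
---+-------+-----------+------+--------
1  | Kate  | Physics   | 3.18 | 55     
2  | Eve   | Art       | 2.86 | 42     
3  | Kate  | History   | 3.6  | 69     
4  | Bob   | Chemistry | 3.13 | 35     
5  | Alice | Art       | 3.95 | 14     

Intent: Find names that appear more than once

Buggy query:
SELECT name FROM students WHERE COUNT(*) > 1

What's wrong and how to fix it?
Bug: WHERE can't reference COUNT(*); aggregates are computed after WHERE

Fix: Group first, then use HAVING for the count condition

Corrected query:
SELECT name FROM students GROUP BY name HAVING COUNT(*) > 1

Result:
name
----
Kate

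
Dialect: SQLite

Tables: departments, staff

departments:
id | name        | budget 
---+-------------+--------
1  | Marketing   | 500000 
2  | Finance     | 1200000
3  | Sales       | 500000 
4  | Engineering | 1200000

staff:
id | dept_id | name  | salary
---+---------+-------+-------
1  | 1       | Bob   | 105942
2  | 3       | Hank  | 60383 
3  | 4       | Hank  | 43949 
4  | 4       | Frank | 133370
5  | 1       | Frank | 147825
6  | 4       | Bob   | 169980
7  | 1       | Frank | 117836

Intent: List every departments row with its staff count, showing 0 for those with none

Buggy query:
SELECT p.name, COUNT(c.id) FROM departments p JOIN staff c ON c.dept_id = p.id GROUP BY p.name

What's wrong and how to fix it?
Bug: INNER JOIN drops departments rows that have no matching staff rows

Fix: Switch to LEFT JOIN to retain unmatched parent rows

Corrected query:
SELECT p.name, COUNT(c.id) FROM departments p LEFT JOIN staff c ON c.dept_id = p.id GROUP BY p.name

Result:
name        | COUNT(c.id)
------------+------------
Engineering | 3          
Finance     | 0          
Marketing   | 3          
Sales       | 1          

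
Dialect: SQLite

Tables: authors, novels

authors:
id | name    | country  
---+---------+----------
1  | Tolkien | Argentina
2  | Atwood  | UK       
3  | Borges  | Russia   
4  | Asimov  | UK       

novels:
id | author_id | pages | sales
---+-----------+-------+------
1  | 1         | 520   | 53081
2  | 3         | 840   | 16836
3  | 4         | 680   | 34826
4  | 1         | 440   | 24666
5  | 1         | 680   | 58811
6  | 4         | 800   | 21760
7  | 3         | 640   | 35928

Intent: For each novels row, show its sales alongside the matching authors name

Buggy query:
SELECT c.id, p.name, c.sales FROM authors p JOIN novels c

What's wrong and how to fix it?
Bug: JOIN with no ON clause produces a cartesian product; every novels row pairs with every authors row

Fix: Add ON c.author_id = p.id to the JOIN

Corrected query:
SELECT c.id, p.name, c.sales FROM authors p JOIN novels c ON c.author_id = p.id

Result:
id | name    | sales
---+---------+------
1  | Tolkien | 53081
2  | Borges  | 16836
3  | Asimov  | 34826
4  | Tolkien | 24666
5  | Tolkien | 58811
6  | Asimov  | 21760
7  | Borges  | 35928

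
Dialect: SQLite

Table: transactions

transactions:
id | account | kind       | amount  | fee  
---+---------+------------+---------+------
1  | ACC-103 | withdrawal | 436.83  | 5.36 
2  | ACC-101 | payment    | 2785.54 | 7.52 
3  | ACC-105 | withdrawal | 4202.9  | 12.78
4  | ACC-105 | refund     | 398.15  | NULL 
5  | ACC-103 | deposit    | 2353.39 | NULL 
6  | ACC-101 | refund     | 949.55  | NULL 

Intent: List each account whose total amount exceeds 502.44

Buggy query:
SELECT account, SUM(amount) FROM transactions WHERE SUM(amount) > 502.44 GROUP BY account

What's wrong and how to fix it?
Bug: WHERE runs before GROUP BY, so aggregates aren't available there

Fix: Use HAVING (which filters groups after aggregation) instead of WHERE

Corrected query:
SELECT account, SUM(amount) FROM transactions GROUP BY account HAVING SUM(amount) > 502.44

Result:
account | SUM(amount)
--------+------------
ACC-101 | 3735.09    
ACC-103 | 2790.22    
ACC-105 | 4601.05    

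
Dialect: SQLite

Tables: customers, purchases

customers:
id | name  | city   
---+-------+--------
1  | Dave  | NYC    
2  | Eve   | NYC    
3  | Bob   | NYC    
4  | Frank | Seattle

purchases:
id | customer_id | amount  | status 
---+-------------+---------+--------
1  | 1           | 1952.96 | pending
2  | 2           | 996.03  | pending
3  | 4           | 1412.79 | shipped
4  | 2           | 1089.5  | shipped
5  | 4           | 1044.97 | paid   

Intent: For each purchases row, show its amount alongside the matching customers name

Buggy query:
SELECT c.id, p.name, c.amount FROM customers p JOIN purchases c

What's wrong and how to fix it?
Bug: Missing join condition: each purchases row is matched to all customers rows instead of just its own

Fix: Specify the join condition linking the foreign key to the parent id

Corrected query:
SELECT c.id, p.name, c.amount FROM customers p JOIN purchases c ON c.customer_id = p.id

Result:
id | name  | amount 
---+-------+--------
1  | Dave  | 1952.96
2  | Eve   | 996.03 
3  | Frank | 1412.79
4  | Eve   | 1089.5 
5  | Frank | 1044.97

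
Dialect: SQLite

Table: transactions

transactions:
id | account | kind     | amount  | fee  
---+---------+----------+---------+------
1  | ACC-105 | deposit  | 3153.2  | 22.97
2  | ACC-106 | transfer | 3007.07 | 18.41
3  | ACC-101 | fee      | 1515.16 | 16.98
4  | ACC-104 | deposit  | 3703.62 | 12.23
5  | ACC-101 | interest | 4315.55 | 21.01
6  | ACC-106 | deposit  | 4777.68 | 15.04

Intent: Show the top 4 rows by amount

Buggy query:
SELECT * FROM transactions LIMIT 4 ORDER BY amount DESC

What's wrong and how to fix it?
Bug: ORDER BY cannot follow LIMIT; LIMIT is the final clause

Fix: Sort with ORDER BY, then apply LIMIT

Corrected query:
SELECT * FROM transactions ORDER BY amount DESC LIMIT 4

Result:
id | account | kind     | amount  | fee  
---+---------+----------+---------+------
6  | ACC-106 | deposit  | 4777.68 | 15.04
5  | ACC-101 | interest | 4315.55 | 21.01
4  | ACC-104 | deposit  | 3703.62 | 12.23
1  | ACC-105 | deposit  | 3153.2  | 22.97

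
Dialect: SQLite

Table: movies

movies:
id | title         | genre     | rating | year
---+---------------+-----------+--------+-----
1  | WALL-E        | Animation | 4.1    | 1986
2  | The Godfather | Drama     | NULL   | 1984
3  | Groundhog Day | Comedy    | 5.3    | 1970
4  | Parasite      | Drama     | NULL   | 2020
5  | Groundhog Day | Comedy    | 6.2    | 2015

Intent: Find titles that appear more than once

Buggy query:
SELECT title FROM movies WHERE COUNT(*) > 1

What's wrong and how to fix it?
Bug: WHERE can't reference COUNT(*); aggregates are computed after WHERE

Fix: Group first, then use HAVING for the count condition

Corrected query:
SELECT title FROM movies GROUP BY title HAVING COUNT(*) > 1

Result:
title        
-------------
Groundhog Day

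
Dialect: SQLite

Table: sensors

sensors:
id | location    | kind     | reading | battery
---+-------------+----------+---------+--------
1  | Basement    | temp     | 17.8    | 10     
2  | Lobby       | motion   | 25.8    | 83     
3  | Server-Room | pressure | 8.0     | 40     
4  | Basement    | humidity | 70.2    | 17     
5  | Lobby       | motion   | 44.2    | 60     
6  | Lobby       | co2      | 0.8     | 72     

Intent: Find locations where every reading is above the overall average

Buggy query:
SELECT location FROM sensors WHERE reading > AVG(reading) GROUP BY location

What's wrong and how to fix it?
Bug: WHERE evaluates per row before aggregation, so AVG() is unavailable

Fix: Use a subquery for AVG and a HAVING MIN(...) filter so the condition holds for every row in the group

Corrected query:
SELECT location FROM sensors GROUP BY location HAVING MIN(reading) > (SELECT AVG(reading) FROM sensors)

Result:
(no rows)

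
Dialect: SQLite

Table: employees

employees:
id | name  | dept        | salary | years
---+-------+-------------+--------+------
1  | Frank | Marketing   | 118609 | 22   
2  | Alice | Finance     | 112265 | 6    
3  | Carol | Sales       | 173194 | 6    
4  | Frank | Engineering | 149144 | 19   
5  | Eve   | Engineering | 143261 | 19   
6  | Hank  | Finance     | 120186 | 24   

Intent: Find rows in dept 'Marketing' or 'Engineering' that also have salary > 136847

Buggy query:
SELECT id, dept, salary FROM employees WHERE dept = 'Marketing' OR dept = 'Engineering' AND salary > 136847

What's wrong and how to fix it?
Bug: Without parentheses, AND is evaluated before OR, so the salary filter only applies to the 'Engineering' branch

Fix: Add parentheses around the OR so the AND applies to both alternatives

Corrected query:
SELECT id, dept, salary FROM employees WHERE (dept = 'Marketing' OR dept = 'Engineering') AND salary > 136847

Result:
id | dept        | salary
---+-------------+-------
4  | Engineering | 149144
5  | Engineering | 143261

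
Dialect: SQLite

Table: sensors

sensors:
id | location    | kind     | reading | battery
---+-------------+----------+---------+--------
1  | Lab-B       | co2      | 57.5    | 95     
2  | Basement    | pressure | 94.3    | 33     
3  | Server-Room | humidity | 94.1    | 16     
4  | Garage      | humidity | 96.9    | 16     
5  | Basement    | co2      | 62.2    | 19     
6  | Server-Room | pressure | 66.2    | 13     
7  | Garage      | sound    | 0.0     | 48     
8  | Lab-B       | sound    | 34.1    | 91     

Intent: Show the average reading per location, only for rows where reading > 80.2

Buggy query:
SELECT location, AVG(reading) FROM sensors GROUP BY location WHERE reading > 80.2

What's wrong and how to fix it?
Bug: Row-level WHERE must come before GROUP BY in the clause order

Fix: Move the WHERE clause before GROUP BY

Corrected query:
SELECT location, AVG(reading) FROM sensors WHERE reading > 80.2 GROUP BY location

Result:
location    | AVG(reading)
------------+-------------
Basement    | 94.3        
Garage      | 96.9        
Server-Room | 94.1        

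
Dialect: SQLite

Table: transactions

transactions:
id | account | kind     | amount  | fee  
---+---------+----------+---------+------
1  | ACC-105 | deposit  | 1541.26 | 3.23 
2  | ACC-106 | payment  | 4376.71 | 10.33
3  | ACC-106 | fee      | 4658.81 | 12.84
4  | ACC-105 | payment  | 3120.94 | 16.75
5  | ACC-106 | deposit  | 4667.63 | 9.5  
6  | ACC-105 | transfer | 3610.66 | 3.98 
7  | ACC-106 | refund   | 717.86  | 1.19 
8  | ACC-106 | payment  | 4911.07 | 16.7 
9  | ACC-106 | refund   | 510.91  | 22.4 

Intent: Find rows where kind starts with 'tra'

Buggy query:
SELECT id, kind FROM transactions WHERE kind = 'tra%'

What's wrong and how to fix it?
Bug: '=' compares the literal string including the % character; pattern matching needs LIKE

Fix: Use LIKE for wildcard pattern matching

Corrected query:
SELECT id, kind FROM transactions WHERE kind LIKE 'tra%'

Result:
id | kind    
---+---------
6  | transfer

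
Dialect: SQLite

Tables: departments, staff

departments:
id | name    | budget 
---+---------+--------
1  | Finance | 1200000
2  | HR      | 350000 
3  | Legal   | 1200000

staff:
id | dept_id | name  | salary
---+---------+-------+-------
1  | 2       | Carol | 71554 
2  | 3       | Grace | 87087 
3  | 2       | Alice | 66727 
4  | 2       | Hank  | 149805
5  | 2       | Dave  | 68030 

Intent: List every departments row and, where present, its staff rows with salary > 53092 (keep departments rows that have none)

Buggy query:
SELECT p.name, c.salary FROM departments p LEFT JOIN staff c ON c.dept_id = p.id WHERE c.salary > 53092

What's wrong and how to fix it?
Bug: A WHERE condition on the right-hand table after LEFT JOIN drops unmatched parents

Fix: Put 'c.salary > 53092' in the JOIN's ON clause instead of WHERE

Corrected query:
SELECT p.name, c.salary FROM departments p LEFT JOIN staff c ON c.dept_id = p.id AND c.salary > 53092

Result:
name    | salary
--------+-------
Finance | NULL  
HR      | 66727 
HR      | 68030 
HR      | 71554 
HR      | 149805
Legal   | 87087 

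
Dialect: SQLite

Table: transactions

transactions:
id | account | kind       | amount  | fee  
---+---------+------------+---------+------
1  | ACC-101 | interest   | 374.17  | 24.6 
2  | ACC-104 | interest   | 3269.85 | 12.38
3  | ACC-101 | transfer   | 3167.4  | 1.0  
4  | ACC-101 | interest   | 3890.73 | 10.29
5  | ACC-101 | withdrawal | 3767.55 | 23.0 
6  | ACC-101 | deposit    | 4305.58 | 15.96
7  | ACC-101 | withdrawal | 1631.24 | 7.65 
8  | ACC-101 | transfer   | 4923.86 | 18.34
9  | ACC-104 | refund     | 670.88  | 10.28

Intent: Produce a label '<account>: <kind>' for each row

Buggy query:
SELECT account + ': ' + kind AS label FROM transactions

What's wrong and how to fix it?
Bug: '+' is numeric addition; on text columns SQLite converts them to 0 instead of concatenating

Fix: Use the || operator for string concatenation

Corrected query:
SELECT account || ': ' || kind AS label FROM transactions

Result:
label              
-------------------
ACC-101: interest  
ACC-104: interest  
ACC-101: transfer  
ACC-101: interest  
ACC-101: withdrawal
ACC-101: deposit   
ACC-101: withdrawal
ACC-101: transfer  
ACC-104: refund    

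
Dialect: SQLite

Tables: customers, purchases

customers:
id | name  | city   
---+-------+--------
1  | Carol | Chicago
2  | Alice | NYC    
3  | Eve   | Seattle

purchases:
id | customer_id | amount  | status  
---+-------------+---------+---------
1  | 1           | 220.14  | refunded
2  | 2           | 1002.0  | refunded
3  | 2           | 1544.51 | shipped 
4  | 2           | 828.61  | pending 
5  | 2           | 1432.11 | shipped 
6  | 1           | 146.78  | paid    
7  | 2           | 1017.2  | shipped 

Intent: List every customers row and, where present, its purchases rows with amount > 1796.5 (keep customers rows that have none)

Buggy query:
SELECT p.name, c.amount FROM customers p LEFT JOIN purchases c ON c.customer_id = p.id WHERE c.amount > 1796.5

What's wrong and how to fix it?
Bug: A WHERE condition on the right-hand table after LEFT JOIN drops unmatched parents

Fix: Put 'c.amount > 1796.5' in the JOIN's ON clause instead of WHERE

Corrected query:
SELECT p.name, c.amount FROM customers p LEFT JOIN purchases c ON c.customer_id = p.id AND c.amount > 1796.5

Result:
name  | amount
------+-------
Carol | NULL  
Alice | NULL  
Eve   | NULL  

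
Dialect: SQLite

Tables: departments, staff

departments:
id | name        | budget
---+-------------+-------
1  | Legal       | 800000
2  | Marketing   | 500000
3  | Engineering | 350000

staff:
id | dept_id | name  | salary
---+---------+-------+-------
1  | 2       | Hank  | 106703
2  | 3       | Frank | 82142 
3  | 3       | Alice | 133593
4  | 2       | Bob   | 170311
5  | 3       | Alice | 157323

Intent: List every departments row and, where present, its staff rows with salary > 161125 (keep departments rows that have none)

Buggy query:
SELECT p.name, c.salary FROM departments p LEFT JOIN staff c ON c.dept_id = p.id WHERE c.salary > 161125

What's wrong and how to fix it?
Bug: A WHERE condition on the right-hand table after LEFT JOIN drops unmatched parents

Fix: Move the right-table condition into the ON clause so unmatched parents are kept

Corrected query:
SELECT p.name, c.salary FROM departments p LEFT JOIN staff c ON c.dept_id = p.id AND c.salary > 161125

Result:
name        | salary
------------+-------
Legal       | NULL  
Marketing   | 170311
Engineering | NULL  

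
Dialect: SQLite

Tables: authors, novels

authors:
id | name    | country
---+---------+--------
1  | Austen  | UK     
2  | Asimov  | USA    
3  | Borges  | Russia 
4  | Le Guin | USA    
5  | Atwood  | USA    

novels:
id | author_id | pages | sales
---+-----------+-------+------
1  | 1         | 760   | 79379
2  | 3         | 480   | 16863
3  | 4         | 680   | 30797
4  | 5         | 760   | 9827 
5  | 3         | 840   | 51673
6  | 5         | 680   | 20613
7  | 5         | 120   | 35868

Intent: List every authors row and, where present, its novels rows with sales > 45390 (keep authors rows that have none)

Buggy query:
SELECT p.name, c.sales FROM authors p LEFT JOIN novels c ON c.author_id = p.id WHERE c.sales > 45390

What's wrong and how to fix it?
Bug: Filtering c.sales in WHERE discards the NULL rows produced by LEFT JOIN, turning it into an inner join

Fix: Put 'c.sales > 45390' in the JOIN's ON clause instead of WHERE

Corrected query:
SELECT p.name, c.sales FROM authors p LEFT JOIN novels c ON c.author_id = p.id AND c.sales > 45390

Result:
name    | sales
--------+------
Austen  | 79379
Asimov  | NULL 
Borges  | 51673
Le Guin | NULL 
Atwood  | NULL 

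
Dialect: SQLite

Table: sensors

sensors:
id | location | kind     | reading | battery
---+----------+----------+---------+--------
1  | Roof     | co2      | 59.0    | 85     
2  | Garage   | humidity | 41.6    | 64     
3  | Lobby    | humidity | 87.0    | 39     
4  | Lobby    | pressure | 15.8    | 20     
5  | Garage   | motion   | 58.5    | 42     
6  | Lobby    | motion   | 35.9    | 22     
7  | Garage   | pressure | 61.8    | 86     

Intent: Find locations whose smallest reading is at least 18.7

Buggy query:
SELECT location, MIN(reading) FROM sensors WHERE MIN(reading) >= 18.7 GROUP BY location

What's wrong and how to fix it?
Bug: Aggregates like MIN are computed per group after WHERE runs

Fix: Use HAVING for the per-group MIN condition

Corrected query:
SELECT location, MIN(reading) FROM sensors GROUP BY location HAVING MIN(reading) >= 18.7

Result:
location | MIN(reading)
---------+-------------
Garage   | 41.6        
Roof     | 59          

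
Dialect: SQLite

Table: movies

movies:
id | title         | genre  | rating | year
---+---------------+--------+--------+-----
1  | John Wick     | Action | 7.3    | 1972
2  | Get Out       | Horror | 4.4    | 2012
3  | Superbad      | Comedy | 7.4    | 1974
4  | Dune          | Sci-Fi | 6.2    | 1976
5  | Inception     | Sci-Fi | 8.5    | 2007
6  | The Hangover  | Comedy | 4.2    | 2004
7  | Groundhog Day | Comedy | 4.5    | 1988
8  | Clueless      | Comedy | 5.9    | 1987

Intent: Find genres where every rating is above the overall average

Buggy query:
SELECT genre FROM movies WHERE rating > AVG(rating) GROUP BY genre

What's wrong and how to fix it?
Bug: AVG() is an aggregate; it can't sit directly in WHERE

Fix: Use a subquery for AVG and a HAVING MIN(...) filter so the condition holds for every row in the group

Corrected query:
SELECT genre FROM movies GROUP BY genre HAVING MIN(rating) > (SELECT AVG(rating) FROM movies)

Result:
genre 
------
Action
Sci-Fi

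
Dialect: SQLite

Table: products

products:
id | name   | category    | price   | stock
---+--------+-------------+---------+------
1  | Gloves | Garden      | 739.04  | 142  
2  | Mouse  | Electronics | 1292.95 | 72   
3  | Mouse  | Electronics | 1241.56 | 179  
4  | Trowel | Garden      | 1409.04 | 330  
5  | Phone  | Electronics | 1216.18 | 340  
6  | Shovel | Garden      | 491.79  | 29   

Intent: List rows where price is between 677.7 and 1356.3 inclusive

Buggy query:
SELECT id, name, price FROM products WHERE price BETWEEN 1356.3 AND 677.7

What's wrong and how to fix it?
Bug: The bounds are reversed; BETWEEN a AND b requires a <= b to match anything

Fix: Swap the bounds so the smaller value comes first

Corrected query:
SELECT id, name, price FROM products WHERE price BETWEEN 677.7 AND 1356.3

Result:
id | name   | price  
---+--------+--------
1  | Gloves | 739.04 
2  | Mouse  | 1292.95
3  | Mouse  | 1241.56
5  | Phone  | 1216.18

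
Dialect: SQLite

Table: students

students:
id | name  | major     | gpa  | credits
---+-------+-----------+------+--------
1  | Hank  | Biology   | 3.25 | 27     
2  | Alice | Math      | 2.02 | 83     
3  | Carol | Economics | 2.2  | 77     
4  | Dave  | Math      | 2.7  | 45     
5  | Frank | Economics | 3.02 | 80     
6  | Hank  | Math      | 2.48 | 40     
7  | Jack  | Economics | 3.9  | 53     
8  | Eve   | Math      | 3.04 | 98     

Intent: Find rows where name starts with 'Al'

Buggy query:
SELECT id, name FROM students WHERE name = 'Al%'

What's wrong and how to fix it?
Bug: Wildcards only work with LIKE; '=' treats '%' as a literal character

Fix: Use LIKE for wildcard pattern matching

Corrected query:
SELECT id, name FROM students WHERE name LIKE 'Al%'

Result:
id | name 
---+------
2  | Alice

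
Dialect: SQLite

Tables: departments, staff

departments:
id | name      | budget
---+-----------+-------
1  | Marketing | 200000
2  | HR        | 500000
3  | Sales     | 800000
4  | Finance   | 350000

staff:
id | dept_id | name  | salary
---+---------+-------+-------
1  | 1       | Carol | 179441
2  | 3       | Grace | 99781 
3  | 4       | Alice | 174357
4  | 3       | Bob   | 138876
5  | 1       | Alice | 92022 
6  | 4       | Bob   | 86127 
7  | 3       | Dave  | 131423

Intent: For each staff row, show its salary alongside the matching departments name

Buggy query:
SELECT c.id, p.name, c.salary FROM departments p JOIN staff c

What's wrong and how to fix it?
Bug: Missing join condition: each staff row is matched to all departments rows instead of just its own

Fix: Add ON c.dept_id = p.id to the JOIN

Corrected query:
SELECT c.id, p.name, c.salary FROM departments p JOIN staff c ON c.dept_id = p.id

Result:
id | name      | salary
---+-----------+-------
1  | Marketing | 179441
2  | Sales     | 99781 
3  | Finance   | 174357
4  | Sales     | 138876
5  | Marketing | 92022 
6  | Finance   | 86127 
7  | Sales     | 131423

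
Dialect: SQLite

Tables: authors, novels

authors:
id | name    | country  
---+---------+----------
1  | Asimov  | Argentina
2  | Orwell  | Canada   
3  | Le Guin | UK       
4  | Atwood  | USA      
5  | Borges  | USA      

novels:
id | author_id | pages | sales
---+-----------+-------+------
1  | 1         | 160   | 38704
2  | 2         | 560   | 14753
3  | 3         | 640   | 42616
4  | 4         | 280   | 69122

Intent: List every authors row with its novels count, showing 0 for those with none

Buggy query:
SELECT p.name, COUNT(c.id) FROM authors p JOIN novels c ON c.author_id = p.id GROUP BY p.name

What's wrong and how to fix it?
Bug: An inner join excludes parents with zero children

Fix: Use LEFT JOIN so parents without children still appear (COUNT(c.id) gives 0)

Corrected query:
SELECT p.name, COUNT(c.id) FROM authors p LEFT JOIN novels c ON c.author_id = p.id GROUP BY p.name

Result:
name    | COUNT(c.id)
--------+------------
Asimov  | 1          
Atwood  | 1          
Borges  | 0          
Le Guin | 1          
Orwell  | 1          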